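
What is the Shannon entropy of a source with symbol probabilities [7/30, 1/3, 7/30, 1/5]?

H(X) = -Σ p(x) log₂ p(x)
  -7/30 × log₂(7/30) = 0.4899
  -1/3 × log₂(1/3) = 0.5283
  -7/30 × log₂(7/30) = 0.4899
  -1/5 × log₂(1/5) = 0.4644
H(X) = 1.9725 bits


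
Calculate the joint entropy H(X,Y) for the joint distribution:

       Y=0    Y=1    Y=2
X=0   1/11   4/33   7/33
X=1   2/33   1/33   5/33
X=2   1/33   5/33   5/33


H(X,Y) = -Σ p(x,y) log₂ p(x,y)
  p(0,0)=1/11: -0.0909 × log₂(0.0909) = 0.3145
  p(0,1)=4/33: -0.1212 × log₂(0.1212) = 0.3690
  p(0,2)=7/33: -0.2121 × log₂(0.2121) = 0.4745
  p(1,0)=2/33: -0.0606 × log₂(0.0606) = 0.2451
  p(1,1)=1/33: -0.0303 × log₂(0.0303) = 0.1529
  p(1,2)=5/33: -0.1515 × log₂(0.1515) = 0.4125
  p(2,0)=1/33: -0.0303 × log₂(0.0303) = 0.1529
  p(2,1)=5/33: -0.1515 × log₂(0.1515) = 0.4125
  p(2,2)=5/33: -0.1515 × log₂(0.1515) = 0.4125
H(X,Y) = 2.9464 bits


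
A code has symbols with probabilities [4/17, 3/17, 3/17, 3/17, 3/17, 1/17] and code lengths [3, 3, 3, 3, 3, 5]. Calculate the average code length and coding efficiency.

Average length L = Σ p_i × l_i = 3.1176 bits
Entropy H = 2.4981 bits
Efficiency η = H/L × 100% = 80.13%


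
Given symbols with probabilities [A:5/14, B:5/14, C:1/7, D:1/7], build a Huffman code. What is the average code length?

Huffman tree construction:
Combine smallest probabilities repeatedly
Resulting codes:
  A: 11 (length 2)
  B: 0 (length 1)
  C: 100 (length 3)
  D: 101 (length 3)
Average length = Σ p(s) × length(s) = 1.9286 bits


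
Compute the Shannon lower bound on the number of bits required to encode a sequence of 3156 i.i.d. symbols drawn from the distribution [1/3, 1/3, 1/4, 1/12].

Entropy H = 1.8554 bits/symbol
Minimum bits = H × n = 1.8554 × 3156
= 5855.61 bits


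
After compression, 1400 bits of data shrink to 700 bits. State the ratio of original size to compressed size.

Compression ratio = Original / Compressed
= 1400 / 700 = 2.00:1


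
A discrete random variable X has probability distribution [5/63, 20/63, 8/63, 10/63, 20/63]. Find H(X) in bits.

H(X) = -Σ p(x) log₂ p(x)
  -5/63 × log₂(5/63) = 0.2901
  -20/63 × log₂(20/63) = 0.5255
  -8/63 × log₂(8/63) = 0.3781
  -10/63 × log₂(10/63) = 0.4215
  -20/63 × log₂(20/63) = 0.5255
H(X) = 2.1407 bits


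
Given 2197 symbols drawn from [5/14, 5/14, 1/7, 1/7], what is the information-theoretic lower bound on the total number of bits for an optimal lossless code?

Entropy H = 1.8631 bits/symbol
Minimum bits = H × n = 1.8631 × 2197
= 4093.28 bits


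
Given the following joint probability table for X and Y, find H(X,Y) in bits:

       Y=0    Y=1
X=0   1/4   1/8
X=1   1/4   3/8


H(X,Y) = -Σ p(x,y) log₂ p(x,y)
  p(0,0)=1/4: -0.2500 × log₂(0.2500) = 0.5000
  p(0,1)=1/8: -0.1250 × log₂(0.1250) = 0.3750
  p(1,0)=1/4: -0.2500 × log₂(0.2500) = 0.5000
  p(1,1)=3/8: -0.3750 × log₂(0.3750) = 0.5306
H(X,Y) = 1.9056 bits


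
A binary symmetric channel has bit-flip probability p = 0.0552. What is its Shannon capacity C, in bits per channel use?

For BSC with error probability p:
C = 1 - H(p) where H(p) is binary entropy
H(0.0552) = -0.0552 × log₂(0.0552) - 0.9448 × log₂(0.9448)
H(p) = 0.3081
C = 1 - 0.3081 = 0.6919 bits/use


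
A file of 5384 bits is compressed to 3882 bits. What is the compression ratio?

Compression ratio = Original / Compressed
= 5384 / 3882 = 1.39:1


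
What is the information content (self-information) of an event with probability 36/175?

Information content I(x) = -log₂(p(x))
I = -log₂(36/175) = -log₂(0.2057)
I = 2.2813 bits


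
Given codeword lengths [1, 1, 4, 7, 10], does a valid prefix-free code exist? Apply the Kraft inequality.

Kraft inequality: Σ 2^(-l_i) ≤ 1 for prefix-free code
Calculating: 2^(-1) + 2^(-1) + 2^(-4) + 2^(-7) + 2^(-10)
= 0.5 + 0.5 + 0.0625 + 0.0078125 + 0.0009765625
= 1.0713
Since 1.0713 > 1, prefix-free code does not exist


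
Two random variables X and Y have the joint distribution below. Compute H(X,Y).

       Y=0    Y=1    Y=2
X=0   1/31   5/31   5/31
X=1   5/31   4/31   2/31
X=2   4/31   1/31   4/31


H(X,Y) = -Σ p(x,y) log₂ p(x,y)
  p(0,0)=1/31: -0.0323 × log₂(0.0323) = 0.1598
  p(0,1)=5/31: -0.1613 × log₂(0.1613) = 0.4246
  p(0,2)=5/31: -0.1613 × log₂(0.1613) = 0.4246
  p(1,0)=5/31: -0.1613 × log₂(0.1613) = 0.4246
  p(1,1)=4/31: -0.1290 × log₂(0.1290) = 0.3812
  p(1,2)=2/31: -0.0645 × log₂(0.0645) = 0.2551
  p(2,0)=4/31: -0.1290 × log₂(0.1290) = 0.3812
  p(2,1)=1/31: -0.0323 × log₂(0.0323) = 0.1598
  p(2,2)=4/31: -0.1290 × log₂(0.1290) = 0.3812
H(X,Y) = 2.9920 bits


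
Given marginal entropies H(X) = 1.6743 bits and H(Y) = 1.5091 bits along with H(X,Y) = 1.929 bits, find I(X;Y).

I(X;Y) = H(X) + H(Y) - H(X,Y)
I(X;Y) = 1.6743 + 1.5091 - 1.929 = 1.2544 bits


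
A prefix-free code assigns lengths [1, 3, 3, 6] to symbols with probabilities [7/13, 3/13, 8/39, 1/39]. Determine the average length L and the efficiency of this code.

Average length L = Σ p_i × l_i = 2.0000 bits
Entropy H = 1.5734 bits
Efficiency η = H/L × 100% = 78.67%


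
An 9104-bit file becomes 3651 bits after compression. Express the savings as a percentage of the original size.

Space savings = (1 - Compressed/Original) × 100%
= (1 - 3651/9104) × 100%
= 59.90%


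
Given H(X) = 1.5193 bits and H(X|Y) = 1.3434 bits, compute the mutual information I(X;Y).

I(X;Y) = H(X) - H(X|Y)
I(X;Y) = 1.5193 - 1.3434 = 0.1759 bits


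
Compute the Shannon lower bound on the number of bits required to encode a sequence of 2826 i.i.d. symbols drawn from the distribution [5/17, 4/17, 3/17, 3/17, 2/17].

Entropy H = 2.2569 bits/symbol
Minimum bits = H × n = 2.2569 × 2826
= 6378.02 bits


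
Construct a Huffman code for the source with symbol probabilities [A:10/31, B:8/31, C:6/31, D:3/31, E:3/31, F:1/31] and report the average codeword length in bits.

Huffman tree construction:
Combine smallest probabilities repeatedly
Resulting codes:
  A: 11 (length 2)
  B: 10 (length 2)
  C: 00 (length 2)
  D: 0111 (length 4)
  E: 010 (length 3)
  F: 0110 (length 4)
Average length = Σ p(s) × length(s) = 2.3548 bits


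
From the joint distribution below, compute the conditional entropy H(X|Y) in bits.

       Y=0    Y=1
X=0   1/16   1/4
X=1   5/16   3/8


H(X|Y) = Σ_y p(y) H(X|Y=y)
  p(Y=0) = 3/8, H(X|Y=0) = 0.6500
  p(Y=1) = 5/8, H(X|Y=1) = 0.9710
H(X|Y) = 0.3750×0.6500 + 0.6250×0.9710 = 0.8506 bits


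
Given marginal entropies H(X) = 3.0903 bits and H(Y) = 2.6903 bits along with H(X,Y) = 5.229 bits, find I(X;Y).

I(X;Y) = H(X) + H(Y) - H(X,Y)
I(X;Y) = 3.0903 + 2.6903 - 5.229 = 0.5516 bits


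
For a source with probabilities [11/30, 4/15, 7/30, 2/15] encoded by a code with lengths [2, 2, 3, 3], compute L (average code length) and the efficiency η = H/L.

Average length L = Σ p_i × l_i = 2.3667 bits
Entropy H = 1.9167 bits
Efficiency η = H/L × 100% = 80.99%


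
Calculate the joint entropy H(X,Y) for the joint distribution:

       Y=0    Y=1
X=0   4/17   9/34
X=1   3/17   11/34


H(X,Y) = -Σ p(x,y) log₂ p(x,y)
  p(0,0)=4/17: -0.2353 × log₂(0.2353) = 0.4912
  p(0,1)=9/34: -0.2647 × log₂(0.2647) = 0.5076
  p(1,0)=3/17: -0.1765 × log₂(0.1765) = 0.4416
  p(1,1)=11/34: -0.3235 × log₂(0.3235) = 0.5267
H(X,Y) = 1.9671 bits


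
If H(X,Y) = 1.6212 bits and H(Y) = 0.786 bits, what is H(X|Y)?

Chain rule: H(X,Y) = H(X|Y) + H(Y)
H(X|Y) = H(X,Y) - H(Y) = 1.6212 - 0.786 = 0.8352 bits


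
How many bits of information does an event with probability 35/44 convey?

Information content I(x) = -log₂(p(x))
I = -log₂(35/44) = -log₂(0.7955)
I = 0.3301 bits


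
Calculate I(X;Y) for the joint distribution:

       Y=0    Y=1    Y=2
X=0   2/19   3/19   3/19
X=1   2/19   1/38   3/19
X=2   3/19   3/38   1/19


H(X) = 1.5609, H(Y) = 1.5683, H(X,Y) = 3.0165
I(X;Y) = H(X) + H(Y) - H(X,Y) = 0.1127 bits


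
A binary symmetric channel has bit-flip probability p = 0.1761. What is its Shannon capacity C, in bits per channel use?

For BSC with error probability p:
C = 1 - H(p) where H(p) is binary entropy
H(0.1761) = -0.1761 × log₂(0.1761) - 0.8239 × log₂(0.8239)
H(p) = 0.6715
C = 1 - 0.6715 = 0.3285 bits/use


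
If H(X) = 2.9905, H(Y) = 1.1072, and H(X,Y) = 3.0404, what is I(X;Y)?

I(X;Y) = H(X) + H(Y) - H(X,Y)
I(X;Y) = 2.9905 + 1.1072 - 3.0404 = 1.0573 bits


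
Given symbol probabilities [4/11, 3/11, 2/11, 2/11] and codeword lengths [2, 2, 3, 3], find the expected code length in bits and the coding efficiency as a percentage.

Average length L = Σ p_i × l_i = 2.3636 bits
Entropy H = 1.9363 bits
Efficiency η = H/L × 100% = 81.92%


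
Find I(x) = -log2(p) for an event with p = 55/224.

Information content I(x) = -log₂(p(x))
I = -log₂(55/224) = -log₂(0.2455)
I = 2.0260 bits


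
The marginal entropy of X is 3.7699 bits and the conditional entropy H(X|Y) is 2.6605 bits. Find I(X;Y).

I(X;Y) = H(X) - H(X|Y)
I(X;Y) = 3.7699 - 2.6605 = 1.1094 bits


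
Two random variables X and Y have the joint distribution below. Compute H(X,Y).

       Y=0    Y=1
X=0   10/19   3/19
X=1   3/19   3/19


H(X,Y) = -Σ p(x,y) log₂ p(x,y)
  p(0,0)=10/19: -0.5263 × log₂(0.5263) = 0.4874
  p(0,1)=3/19: -0.1579 × log₂(0.1579) = 0.4205
  p(1,0)=3/19: -0.1579 × log₂(0.1579) = 0.4205
  p(1,1)=3/19: -0.1579 × log₂(0.1579) = 0.4205
H(X,Y) = 1.7488 bits


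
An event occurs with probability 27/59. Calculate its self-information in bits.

Information content I(x) = -log₂(p(x))
I = -log₂(27/59) = -log₂(0.4576)
I = 1.1278 bits


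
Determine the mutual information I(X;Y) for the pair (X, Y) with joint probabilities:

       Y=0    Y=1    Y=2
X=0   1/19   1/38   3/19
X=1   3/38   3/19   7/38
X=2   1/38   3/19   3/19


H(X) = 1.5470, H(Y) = 1.4499, H(X,Y) = 2.9204
I(X;Y) = H(X) + H(Y) - H(X,Y) = 0.0765 bits


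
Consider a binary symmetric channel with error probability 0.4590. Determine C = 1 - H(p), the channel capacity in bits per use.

For BSC with error probability p:
C = 1 - H(p) where H(p) is binary entropy
H(0.4590) = -0.4590 × log₂(0.4590) - 0.5410 × log₂(0.5410)
H(p) = 0.9951
C = 1 - 0.9951 = 0.0049 bits/use


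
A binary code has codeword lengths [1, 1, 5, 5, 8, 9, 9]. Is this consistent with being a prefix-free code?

Kraft inequality: Σ 2^(-l_i) ≤ 1 for prefix-free code
Calculating: 2^(-1) + 2^(-1) + 2^(-5) + 2^(-5) + 2^(-8) + 2^(-9) + 2^(-9)
= 0.5 + 0.5 + 0.03125 + 0.03125 + 0.00390625 + 0.001953125 + 0.001953125
= 1.0703
Since 1.0703 > 1, prefix-free code does not exist


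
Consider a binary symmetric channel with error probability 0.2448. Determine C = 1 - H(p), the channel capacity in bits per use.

For BSC with error probability p:
C = 1 - H(p) where H(p) is binary entropy
H(0.2448) = -0.2448 × log₂(0.2448) - 0.7552 × log₂(0.7552)
H(p) = 0.8029
C = 1 - 0.8029 = 0.1971 bits/use


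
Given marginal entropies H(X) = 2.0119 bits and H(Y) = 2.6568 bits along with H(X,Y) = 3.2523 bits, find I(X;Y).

I(X;Y) = H(X) + H(Y) - H(X,Y)
I(X;Y) = 2.0119 + 2.6568 - 3.2523 = 1.4164 bits


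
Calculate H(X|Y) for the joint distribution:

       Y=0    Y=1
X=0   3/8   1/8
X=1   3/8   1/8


H(X|Y) = Σ_y p(y) H(X|Y=y)
  p(Y=0) = 3/4, H(X|Y=0) = 1.0000
  p(Y=1) = 1/4, H(X|Y=1) = 1.0000
H(X|Y) = 0.7500×1.0000 + 0.2500×1.0000 = 1.0000 bits


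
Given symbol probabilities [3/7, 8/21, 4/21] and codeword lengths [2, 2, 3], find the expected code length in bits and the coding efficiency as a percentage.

Average length L = Σ p_i × l_i = 2.1905 bits
Entropy H = 1.5100 bits
Efficiency η = H/L × 100% = 68.93%


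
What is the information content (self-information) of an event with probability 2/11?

Information content I(x) = -log₂(p(x))
I = -log₂(2/11) = -log₂(0.1818)
I = 2.4594 bits


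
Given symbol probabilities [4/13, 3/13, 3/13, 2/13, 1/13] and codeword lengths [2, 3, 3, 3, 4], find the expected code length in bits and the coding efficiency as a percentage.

Average length L = Σ p_i × l_i = 2.7692 bits
Entropy H = 2.1997 bits
Efficiency η = H/L × 100% = 79.43%


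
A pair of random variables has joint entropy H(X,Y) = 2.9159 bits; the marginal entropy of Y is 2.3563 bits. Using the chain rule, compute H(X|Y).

Chain rule: H(X,Y) = H(X|Y) + H(Y)
H(X|Y) = H(X,Y) - H(Y) = 2.9159 - 2.3563 = 0.5596 bits


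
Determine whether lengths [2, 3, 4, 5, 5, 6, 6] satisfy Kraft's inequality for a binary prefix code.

Kraft inequality: Σ 2^(-l_i) ≤ 1 for prefix-free code
Calculating: 2^(-2) + 2^(-3) + 2^(-4) + 2^(-5) + 2^(-5) + 2^(-6) + 2^(-6)
= 0.25 + 0.125 + 0.0625 + 0.03125 + 0.03125 + 0.015625 + 0.015625
= 0.5312
Since 0.5312 ≤ 1, prefix-free code exists


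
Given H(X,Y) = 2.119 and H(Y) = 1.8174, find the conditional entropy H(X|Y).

Chain rule: H(X,Y) = H(X|Y) + H(Y)
H(X|Y) = H(X,Y) - H(Y) = 2.119 - 1.8174 = 0.3016 bits


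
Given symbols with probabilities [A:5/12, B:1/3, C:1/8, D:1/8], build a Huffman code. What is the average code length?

Huffman tree construction:
Combine smallest probabilities repeatedly
Resulting codes:
  A: 0 (length 1)
  B: 11 (length 2)
  C: 100 (length 3)
  D: 101 (length 3)
Average length = Σ p(s) × length(s) = 1.8333 bits


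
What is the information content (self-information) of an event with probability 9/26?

Information content I(x) = -log₂(p(x))
I = -log₂(9/26) = -log₂(0.3462)
I = 1.5305 bits


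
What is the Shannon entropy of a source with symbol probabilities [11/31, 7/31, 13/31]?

H(X) = -Σ p(x) log₂ p(x)
  -11/31 × log₂(11/31) = 0.5304
  -7/31 × log₂(7/31) = 0.4848
  -13/31 × log₂(13/31) = 0.5258
H(X) = 1.5409 bits


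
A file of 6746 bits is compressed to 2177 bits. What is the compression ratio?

Compression ratio = Original / Compressed
= 6746 / 2177 = 3.10:1


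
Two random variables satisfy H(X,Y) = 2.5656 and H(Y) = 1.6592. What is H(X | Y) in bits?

Chain rule: H(X,Y) = H(X|Y) + H(Y)
H(X|Y) = H(X,Y) - H(Y) = 2.5656 - 1.6592 = 0.9064 bits


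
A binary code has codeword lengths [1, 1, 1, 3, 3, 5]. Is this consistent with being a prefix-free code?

Kraft inequality: Σ 2^(-l_i) ≤ 1 for prefix-free code
Calculating: 2^(-1) + 2^(-1) + 2^(-1) + 2^(-3) + 2^(-3) + 2^(-5)
= 0.5 + 0.5 + 0.5 + 0.125 + 0.125 + 0.03125
= 1.7812
Since 1.7812 > 1, prefix-free code does not exist


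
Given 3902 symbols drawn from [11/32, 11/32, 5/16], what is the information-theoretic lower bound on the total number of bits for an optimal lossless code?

Entropy H = 1.5835 bits/symbol
Minimum bits = H × n = 1.5835 × 3902
= 6178.97 bits


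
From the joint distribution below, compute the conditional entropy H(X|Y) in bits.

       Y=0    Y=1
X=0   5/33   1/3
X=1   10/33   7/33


H(X|Y) = Σ_y p(y) H(X|Y=y)
  p(Y=0) = 5/11, H(X|Y=0) = 0.9183
  p(Y=1) = 6/11, H(X|Y=1) = 0.9641
H(X|Y) = 0.4545×0.9183 + 0.5455×0.9641 = 0.9433 bits


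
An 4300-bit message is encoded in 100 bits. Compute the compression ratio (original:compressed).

Compression ratio = Original / Compressed
= 4300 / 100 = 43.00:1


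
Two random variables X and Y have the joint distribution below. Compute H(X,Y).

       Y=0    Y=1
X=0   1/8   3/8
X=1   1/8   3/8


H(X,Y) = -Σ p(x,y) log₂ p(x,y)
  p(0,0)=1/8: -0.1250 × log₂(0.1250) = 0.3750
  p(0,1)=3/8: -0.3750 × log₂(0.3750) = 0.5306
  p(1,0)=1/8: -0.1250 × log₂(0.1250) = 0.3750
  p(1,1)=3/8: -0.3750 × log₂(0.3750) = 0.5306
H(X,Y) = 1.8113 bits


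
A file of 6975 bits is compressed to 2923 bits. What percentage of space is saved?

Space savings = (1 - Compressed/Original) × 100%
= (1 - 2923/6975) × 100%
= 58.09%


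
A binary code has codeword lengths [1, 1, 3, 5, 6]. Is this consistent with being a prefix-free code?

Kraft inequality: Σ 2^(-l_i) ≤ 1 for prefix-free code
Calculating: 2^(-1) + 2^(-1) + 2^(-3) + 2^(-5) + 2^(-6)
= 0.5 + 0.5 + 0.125 + 0.03125 + 0.015625
= 1.1719
Since 1.1719 > 1, prefix-free code does not exist


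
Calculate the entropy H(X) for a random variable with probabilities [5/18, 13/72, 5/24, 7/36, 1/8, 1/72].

H(X) = -Σ p(x) log₂ p(x)
  -5/18 × log₂(5/18) = 0.5133
  -13/72 × log₂(13/72) = 0.4459
  -5/24 × log₂(5/24) = 0.4715
  -7/36 × log₂(7/36) = 0.4594
  -1/8 × log₂(1/8) = 0.3750
  -1/72 × log₂(1/72) = 0.0857
H(X) = 2.3508 bits


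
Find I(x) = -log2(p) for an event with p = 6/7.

Information content I(x) = -log₂(p(x))
I = -log₂(6/7) = -log₂(0.8571)
I = 0.2224 bits


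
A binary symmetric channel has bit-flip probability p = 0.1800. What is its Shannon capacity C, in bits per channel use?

For BSC with error probability p:
C = 1 - H(p) where H(p) is binary entropy
H(0.1800) = -0.1800 × log₂(0.1800) - 0.8200 × log₂(0.8200)
H(p) = 0.6801
C = 1 - 0.6801 = 0.3199 bits/use


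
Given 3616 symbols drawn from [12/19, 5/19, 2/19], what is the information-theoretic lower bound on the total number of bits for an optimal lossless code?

Entropy H = 1.2674 bits/symbol
Minimum bits = H × n = 1.2674 × 3616
= 4583.08 bits


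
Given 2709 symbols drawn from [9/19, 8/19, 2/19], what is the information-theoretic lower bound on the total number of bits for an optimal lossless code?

Entropy H = 1.3780 bits/symbol
Minimum bits = H × n = 1.3780 × 2709
= 3732.90 bits


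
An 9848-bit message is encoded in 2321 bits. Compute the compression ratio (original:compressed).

Compression ratio = Original / Compressed
= 9848 / 2321 = 4.24:1


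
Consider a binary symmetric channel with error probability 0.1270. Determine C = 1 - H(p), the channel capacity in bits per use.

For BSC with error probability p:
C = 1 - H(p) where H(p) is binary entropy
H(0.1270) = -0.1270 × log₂(0.1270) - 0.8730 × log₂(0.8730)
H(p) = 0.5492
C = 1 - 0.5492 = 0.4508 bits/use


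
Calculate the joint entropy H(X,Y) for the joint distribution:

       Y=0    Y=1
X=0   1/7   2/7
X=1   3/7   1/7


H(X,Y) = -Σ p(x,y) log₂ p(x,y)
  p(0,0)=1/7: -0.1429 × log₂(0.1429) = 0.4011
  p(0,1)=2/7: -0.2857 × log₂(0.2857) = 0.5164
  p(1,0)=3/7: -0.4286 × log₂(0.4286) = 0.5239
  p(1,1)=1/7: -0.1429 × log₂(0.1429) = 0.4011
H(X,Y) = 1.8424 bits


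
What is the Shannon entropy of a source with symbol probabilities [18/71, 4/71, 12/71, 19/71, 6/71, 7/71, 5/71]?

H(X) = -Σ p(x) log₂ p(x)
  -18/71 × log₂(18/71) = 0.5019
  -4/71 × log₂(4/71) = 0.2338
  -12/71 × log₂(12/71) = 0.4335
  -19/71 × log₂(19/71) = 0.5089
  -6/71 × log₂(6/71) = 0.3012
  -7/71 × log₂(7/71) = 0.3295
  -5/71 × log₂(5/71) = 0.2696
H(X) = 2.5785 bits


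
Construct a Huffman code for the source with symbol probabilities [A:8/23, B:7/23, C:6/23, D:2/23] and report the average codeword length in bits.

Huffman tree construction:
Combine smallest probabilities repeatedly
Resulting codes:
  A: 11 (length 2)
  B: 10 (length 2)
  C: 01 (length 2)
  D: 00 (length 2)
Average length = Σ p(s) × length(s) = 2.0000 bits


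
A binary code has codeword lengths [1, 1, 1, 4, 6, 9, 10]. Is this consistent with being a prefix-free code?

Kraft inequality: Σ 2^(-l_i) ≤ 1 for prefix-free code
Calculating: 2^(-1) + 2^(-1) + 2^(-1) + 2^(-4) + 2^(-6) + 2^(-9) + 2^(-10)
= 0.5 + 0.5 + 0.5 + 0.0625 + 0.015625 + 0.001953125 + 0.0009765625
= 1.5811
Since 1.5811 > 1, prefix-free code does not exist


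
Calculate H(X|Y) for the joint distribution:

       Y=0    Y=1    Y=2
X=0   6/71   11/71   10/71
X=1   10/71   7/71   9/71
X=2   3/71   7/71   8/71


H(X|Y) = Σ_y p(y) H(X|Y=y)
  p(Y=0) = 19/71, H(X|Y=0) = 1.4330
  p(Y=1) = 25/71, H(X|Y=1) = 1.5496
  p(Y=2) = 27/71, H(X|Y=2) = 1.5790
H(X|Y) = 0.2676×1.4330 + 0.3521×1.5496 + 0.3803×1.5790 = 1.5296 bits


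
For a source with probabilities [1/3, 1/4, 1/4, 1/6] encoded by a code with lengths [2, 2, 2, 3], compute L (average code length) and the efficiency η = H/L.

Average length L = Σ p_i × l_i = 2.1667 bits
Entropy H = 1.9591 bits
Efficiency η = H/L × 100% = 90.42%


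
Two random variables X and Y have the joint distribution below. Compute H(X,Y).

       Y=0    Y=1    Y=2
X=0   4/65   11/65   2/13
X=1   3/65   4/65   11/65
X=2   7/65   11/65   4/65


H(X,Y) = -Σ p(x,y) log₂ p(x,y)
  p(0,0)=4/65: -0.0615 × log₂(0.0615) = 0.2475
  p(0,1)=11/65: -0.1692 × log₂(0.1692) = 0.4337
  p(0,2)=2/13: -0.1538 × log₂(0.1538) = 0.4155
  p(1,0)=3/65: -0.0462 × log₂(0.0462) = 0.2048
  p(1,1)=4/65: -0.0615 × log₂(0.0615) = 0.2475
  p(1,2)=11/65: -0.1692 × log₂(0.1692) = 0.4337
  p(2,0)=7/65: -0.1077 × log₂(0.1077) = 0.3462
  p(2,1)=11/65: -0.1692 × log₂(0.1692) = 0.4337
  p(2,2)=4/65: -0.0615 × log₂(0.0615) = 0.2475
H(X,Y) = 3.0103 bits


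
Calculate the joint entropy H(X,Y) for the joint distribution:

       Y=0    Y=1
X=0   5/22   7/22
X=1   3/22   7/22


H(X,Y) = -Σ p(x,y) log₂ p(x,y)
  p(0,0)=5/22: -0.2273 × log₂(0.2273) = 0.4858
  p(0,1)=7/22: -0.3182 × log₂(0.3182) = 0.5257
  p(1,0)=3/22: -0.1364 × log₂(0.1364) = 0.3920
  p(1,1)=7/22: -0.3182 × log₂(0.3182) = 0.5257
H(X,Y) = 1.9291 bits


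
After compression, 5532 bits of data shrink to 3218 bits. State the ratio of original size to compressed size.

Compression ratio = Original / Compressed
= 5532 / 3218 = 1.72:1


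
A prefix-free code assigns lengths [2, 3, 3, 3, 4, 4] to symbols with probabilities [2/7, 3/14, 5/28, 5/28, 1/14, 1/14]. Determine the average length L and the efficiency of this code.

Average length L = Σ p_i × l_i = 2.8571 bits
Entropy H = 2.4242 bits
Efficiency η = H/L × 100% = 84.85%


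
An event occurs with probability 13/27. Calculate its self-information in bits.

Information content I(x) = -log₂(p(x))
I = -log₂(13/27) = -log₂(0.4815)
I = 1.0544 bits


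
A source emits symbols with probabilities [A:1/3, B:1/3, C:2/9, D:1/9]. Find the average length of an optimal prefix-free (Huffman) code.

Huffman tree construction:
Combine smallest probabilities repeatedly
Resulting codes:
  A: 10 (length 2)
  B: 11 (length 2)
  C: 01 (length 2)
  D: 00 (length 2)
Average length = Σ p(s) × length(s) = 2.0000 bits


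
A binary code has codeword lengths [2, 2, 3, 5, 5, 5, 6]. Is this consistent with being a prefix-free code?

Kraft inequality: Σ 2^(-l_i) ≤ 1 for prefix-free code
Calculating: 2^(-2) + 2^(-2) + 2^(-3) + 2^(-5) + 2^(-5) + 2^(-5) + 2^(-6)
= 0.25 + 0.25 + 0.125 + 0.03125 + 0.03125 + 0.03125 + 0.015625
= 0.7344
Since 0.7344 ≤ 1, prefix-free code exists


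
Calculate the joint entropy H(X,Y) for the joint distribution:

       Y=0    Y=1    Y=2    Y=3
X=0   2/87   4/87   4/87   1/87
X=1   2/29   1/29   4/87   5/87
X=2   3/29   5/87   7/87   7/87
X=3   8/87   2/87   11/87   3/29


H(X,Y) = -Σ p(x,y) log₂ p(x,y)
  p(0,0)=2/87: -0.0230 × log₂(0.0230) = 0.1251
  p(0,1)=4/87: -0.0460 × log₂(0.0460) = 0.2043
  p(0,2)=4/87: -0.0460 × log₂(0.0460) = 0.2043
  p(0,3)=1/87: -0.0115 × log₂(0.0115) = 0.0741
  p(1,0)=2/29: -0.0690 × log₂(0.0690) = 0.2661
  p(1,1)=1/29: -0.0345 × log₂(0.0345) = 0.1675
  p(1,2)=4/87: -0.0460 × log₂(0.0460) = 0.2043
  p(1,3)=5/87: -0.0575 × log₂(0.0575) = 0.2368
  p(2,0)=3/29: -0.1034 × log₂(0.1034) = 0.3386
  p(2,1)=5/87: -0.0575 × log₂(0.0575) = 0.2368
  p(2,2)=7/87: -0.0805 × log₂(0.0805) = 0.2925
  p(2,3)=7/87: -0.0805 × log₂(0.0805) = 0.2925
  p(3,0)=8/87: -0.0920 × log₂(0.0920) = 0.3166
  p(3,1)=2/87: -0.0230 × log₂(0.0230) = 0.1251
  p(3,2)=11/87: -0.1264 × log₂(0.1264) = 0.3772
  p(3,3)=3/29: -0.1034 × log₂(0.1034) = 0.3386
H(X,Y) = 3.8004 bits


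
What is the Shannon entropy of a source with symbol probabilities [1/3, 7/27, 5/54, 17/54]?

H(X) = -Σ p(x) log₂ p(x)
  -1/3 × log₂(1/3) = 0.5283
  -7/27 × log₂(7/27) = 0.5049
  -5/54 × log₂(5/54) = 0.3179
  -17/54 × log₂(17/54) = 0.5249
H(X) = 1.8760 bits


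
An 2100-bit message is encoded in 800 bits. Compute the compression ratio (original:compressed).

Compression ratio = Original / Compressed
= 2100 / 800 = 2.62:1


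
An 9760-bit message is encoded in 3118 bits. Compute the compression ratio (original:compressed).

Compression ratio = Original / Compressed
= 9760 / 3118 = 3.13:1


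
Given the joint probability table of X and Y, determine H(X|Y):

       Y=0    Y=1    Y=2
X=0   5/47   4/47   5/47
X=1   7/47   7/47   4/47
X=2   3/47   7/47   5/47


H(X|Y) = Σ_y p(y) H(X|Y=y)
  p(Y=0) = 15/47, H(X|Y=0) = 1.5058
  p(Y=1) = 18/47, H(X|Y=1) = 1.5420
  p(Y=2) = 14/47, H(X|Y=2) = 1.5774
H(X|Y) = 0.3191×1.5058 + 0.3830×1.5420 + 0.2979×1.5774 = 1.5410 bits


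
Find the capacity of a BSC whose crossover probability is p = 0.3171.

For BSC with error probability p:
C = 1 - H(p) where H(p) is binary entropy
H(0.3171) = -0.3171 × log₂(0.3171) - 0.6829 × log₂(0.6829)
H(p) = 0.9012
C = 1 - 0.9012 = 0.0988 bits/use


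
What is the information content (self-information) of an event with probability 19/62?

Information content I(x) = -log₂(p(x))
I = -log₂(19/62) = -log₂(0.3065)
I = 1.7063 bits


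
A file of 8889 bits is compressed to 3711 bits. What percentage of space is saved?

Space savings = (1 - Compressed/Original) × 100%
= (1 - 3711/8889) × 100%
= 58.25%


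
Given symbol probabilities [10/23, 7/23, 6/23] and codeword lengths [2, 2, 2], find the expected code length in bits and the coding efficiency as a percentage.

Average length L = Σ p_i × l_i = 2.0000 bits
Entropy H = 1.5505 bits
Efficiency η = H/L × 100% = 77.52%


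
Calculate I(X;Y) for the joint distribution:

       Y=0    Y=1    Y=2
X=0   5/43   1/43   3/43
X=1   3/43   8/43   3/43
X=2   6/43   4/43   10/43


H(X) = 1.5130, H(Y) = 1.5796, H(X,Y) = 2.9471
I(X;Y) = H(X) + H(Y) - H(X,Y) = 0.1454 bits


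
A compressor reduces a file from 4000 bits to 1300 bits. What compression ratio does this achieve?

Compression ratio = Original / Compressed
= 4000 / 1300 = 3.08:1


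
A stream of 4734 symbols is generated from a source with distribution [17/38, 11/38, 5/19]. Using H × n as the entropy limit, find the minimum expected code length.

Entropy H = 1.5437 bits/symbol
Minimum bits = H × n = 1.5437 × 4734
= 7307.97 bits


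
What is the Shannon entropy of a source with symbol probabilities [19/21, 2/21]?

H(X) = -Σ p(x) log₂ p(x)
  -19/21 × log₂(19/21) = 0.1306
  -2/21 × log₂(2/21) = 0.3231
H(X) = 0.4537 bits


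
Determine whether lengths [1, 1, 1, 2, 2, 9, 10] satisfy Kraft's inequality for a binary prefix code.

Kraft inequality: Σ 2^(-l_i) ≤ 1 for prefix-free code
Calculating: 2^(-1) + 2^(-1) + 2^(-1) + 2^(-2) + 2^(-2) + 2^(-9) + 2^(-10)
= 0.5 + 0.5 + 0.5 + 0.25 + 0.25 + 0.001953125 + 0.0009765625
= 2.0029
Since 2.0029 > 1, prefix-free code does not exist


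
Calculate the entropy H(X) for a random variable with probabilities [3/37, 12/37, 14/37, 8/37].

H(X) = -Σ p(x) log₂ p(x)
  -3/37 × log₂(3/37) = 0.2939
  -12/37 × log₂(12/37) = 0.5269
  -14/37 × log₂(14/37) = 0.5305
  -8/37 × log₂(8/37) = 0.4777
H(X) = 1.8290 bits


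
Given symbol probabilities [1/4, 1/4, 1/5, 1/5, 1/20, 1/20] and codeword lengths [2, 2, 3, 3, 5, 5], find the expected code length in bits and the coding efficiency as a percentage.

Average length L = Σ p_i × l_i = 2.7000 bits
Entropy H = 2.3610 bits
Efficiency η = H/L × 100% = 87.44%


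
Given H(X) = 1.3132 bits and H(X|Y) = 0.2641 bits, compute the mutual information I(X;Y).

I(X;Y) = H(X) - H(X|Y)
I(X;Y) = 1.3132 - 0.2641 = 1.0491 bits


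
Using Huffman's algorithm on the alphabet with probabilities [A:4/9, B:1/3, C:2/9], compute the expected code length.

Huffman tree construction:
Combine smallest probabilities repeatedly
Resulting codes:
  A: 0 (length 1)
  B: 11 (length 2)
  C: 10 (length 2)
Average length = Σ p(s) × length(s) = 1.5556 bits


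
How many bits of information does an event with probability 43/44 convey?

Information content I(x) = -log₂(p(x))
I = -log₂(43/44) = -log₂(0.9773)
I = 0.0332 bits


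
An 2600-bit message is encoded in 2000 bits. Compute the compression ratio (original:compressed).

Compression ratio = Original / Compressed
= 2600 / 2000 = 1.30:1


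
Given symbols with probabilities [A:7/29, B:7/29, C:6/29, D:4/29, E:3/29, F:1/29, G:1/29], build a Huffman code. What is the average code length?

Huffman tree construction:
Combine smallest probabilities repeatedly
Resulting codes:
  A: 01 (length 2)
  B: 10 (length 2)
  C: 00 (length 2)
  D: 110 (length 3)
  E: 1111 (length 4)
  F: 11100 (length 5)
  G: 11101 (length 5)
Average length = Σ p(s) × length(s) = 2.5517 bits


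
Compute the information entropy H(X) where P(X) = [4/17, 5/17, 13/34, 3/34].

H(X) = -Σ p(x) log₂ p(x)
  -4/17 × log₂(4/17) = 0.4912
  -5/17 × log₂(5/17) = 0.5193
  -13/34 × log₂(13/34) = 0.5303
  -3/34 × log₂(3/34) = 0.3090
H(X) = 1.8498 bits


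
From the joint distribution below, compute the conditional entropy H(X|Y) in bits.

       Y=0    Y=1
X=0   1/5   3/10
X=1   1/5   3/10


H(X|Y) = Σ_y p(y) H(X|Y=y)
  p(Y=0) = 2/5, H(X|Y=0) = 1.0000
  p(Y=1) = 3/5, H(X|Y=1) = 1.0000
H(X|Y) = 0.4000×1.0000 + 0.6000×1.0000 = 1.0000 bits


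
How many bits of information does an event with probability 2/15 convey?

Information content I(x) = -log₂(p(x))
I = -log₂(2/15) = -log₂(0.1333)
I = 2.9069 bits


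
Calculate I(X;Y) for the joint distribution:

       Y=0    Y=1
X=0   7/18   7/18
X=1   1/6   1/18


H(X) = 0.7642, H(Y) = 0.9911, H(X,Y) = 1.7223
I(X;Y) = H(X) + H(Y) - H(X,Y) = 0.0330 bits


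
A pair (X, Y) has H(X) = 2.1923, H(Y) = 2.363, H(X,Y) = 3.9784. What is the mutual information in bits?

I(X;Y) = H(X) + H(Y) - H(X,Y)
I(X;Y) = 2.1923 + 2.363 - 3.9784 = 0.5769 bits


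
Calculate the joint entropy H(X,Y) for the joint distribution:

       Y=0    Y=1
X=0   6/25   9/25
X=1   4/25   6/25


H(X,Y) = -Σ p(x,y) log₂ p(x,y)
  p(0,0)=6/25: -0.2400 × log₂(0.2400) = 0.4941
  p(0,1)=9/25: -0.3600 × log₂(0.3600) = 0.5306
  p(1,0)=4/25: -0.1600 × log₂(0.1600) = 0.4230
  p(1,1)=6/25: -0.2400 × log₂(0.2400) = 0.4941
H(X,Y) = 1.9419 bits


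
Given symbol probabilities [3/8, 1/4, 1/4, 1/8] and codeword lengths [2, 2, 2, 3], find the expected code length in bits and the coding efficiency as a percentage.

Average length L = Σ p_i × l_i = 2.1250 bits
Entropy H = 1.9056 bits
Efficiency η = H/L × 100% = 89.68%


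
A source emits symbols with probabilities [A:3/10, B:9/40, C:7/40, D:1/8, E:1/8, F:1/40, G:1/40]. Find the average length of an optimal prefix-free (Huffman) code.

Huffman tree construction:
Combine smallest probabilities repeatedly
Resulting codes:
  A: 10 (length 2)
  B: 01 (length 2)
  C: 111 (length 3)
  D: 001 (length 3)
  E: 110 (length 3)
  F: 0000 (length 4)
  G: 0001 (length 4)
Average length = Σ p(s) × length(s) = 2.5250 bits


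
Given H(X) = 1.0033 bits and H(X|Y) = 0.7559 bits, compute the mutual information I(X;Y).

I(X;Y) = H(X) - H(X|Y)
I(X;Y) = 1.0033 - 0.7559 = 0.2474 bits


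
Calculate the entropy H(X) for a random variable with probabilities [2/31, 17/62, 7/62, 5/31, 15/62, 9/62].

H(X) = -Σ p(x) log₂ p(x)
  -2/31 × log₂(2/31) = 0.2551
  -17/62 × log₂(17/62) = 0.5118
  -7/62 × log₂(7/62) = 0.3553
  -5/31 × log₂(5/31) = 0.4246
  -15/62 × log₂(15/62) = 0.4953
  -9/62 × log₂(9/62) = 0.4042
H(X) = 2.4463 bits


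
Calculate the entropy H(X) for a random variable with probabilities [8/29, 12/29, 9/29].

H(X) = -Σ p(x) log₂ p(x)
  -8/29 × log₂(8/29) = 0.5125
  -12/29 × log₂(12/29) = 0.5268
  -9/29 × log₂(9/29) = 0.5239
H(X) = 1.5632 bits


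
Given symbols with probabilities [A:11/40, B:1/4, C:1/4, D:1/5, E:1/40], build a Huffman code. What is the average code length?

Huffman tree construction:
Combine smallest probabilities repeatedly
Resulting codes:
  A: 11 (length 2)
  B: 01 (length 2)
  C: 10 (length 2)
  D: 001 (length 3)
  E: 000 (length 3)
Average length = Σ p(s) × length(s) = 2.2250 bits


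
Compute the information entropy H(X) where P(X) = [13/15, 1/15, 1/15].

H(X) = -Σ p(x) log₂ p(x)
  -13/15 × log₂(13/15) = 0.1789
  -1/15 × log₂(1/15) = 0.2605
  -1/15 × log₂(1/15) = 0.2605
H(X) = 0.6998 bits


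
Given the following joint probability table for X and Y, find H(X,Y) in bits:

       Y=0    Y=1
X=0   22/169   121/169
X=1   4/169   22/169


H(X,Y) = -Σ p(x,y) log₂ p(x,y)
  p(0,0)=22/169: -0.1302 × log₂(0.1302) = 0.3829
  p(0,1)=121/169: -0.7160 × log₂(0.7160) = 0.3451
  p(1,0)=4/169: -0.0237 × log₂(0.0237) = 0.1278
  p(1,1)=22/169: -0.1302 × log₂(0.1302) = 0.3829
H(X,Y) = 1.2388 bits


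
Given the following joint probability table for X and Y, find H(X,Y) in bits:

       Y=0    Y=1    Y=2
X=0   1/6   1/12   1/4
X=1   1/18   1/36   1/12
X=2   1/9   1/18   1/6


H(X,Y) = -Σ p(x,y) log₂ p(x,y)
  p(0,0)=1/6: -0.1667 × log₂(0.1667) = 0.4308
  p(0,1)=1/12: -0.0833 × log₂(0.0833) = 0.2987
  p(0,2)=1/4: -0.2500 × log₂(0.2500) = 0.5000
  p(1,0)=1/18: -0.0556 × log₂(0.0556) = 0.2317
  p(1,1)=1/36: -0.0278 × log₂(0.0278) = 0.1436
  p(1,2)=1/12: -0.0833 × log₂(0.0833) = 0.2987
  p(2,0)=1/9: -0.1111 × log₂(0.1111) = 0.3522
  p(2,1)=1/18: -0.0556 × log₂(0.0556) = 0.2317
  p(2,2)=1/6: -0.1667 × log₂(0.1667) = 0.4308
H(X,Y) = 2.9183 bits


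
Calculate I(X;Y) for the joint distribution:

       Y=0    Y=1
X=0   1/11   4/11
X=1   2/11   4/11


H(X) = 0.9940, H(Y) = 0.8454, H(X,Y) = 1.8231
I(X;Y) = H(X) + H(Y) - H(X,Y) = 0.0163 bits


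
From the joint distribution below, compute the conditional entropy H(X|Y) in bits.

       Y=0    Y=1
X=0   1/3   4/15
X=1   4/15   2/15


H(X|Y) = Σ_y p(y) H(X|Y=y)
  p(Y=0) = 3/5, H(X|Y=0) = 0.9911
  p(Y=1) = 2/5, H(X|Y=1) = 0.9183
H(X|Y) = 0.6000×0.9911 + 0.4000×0.9183 = 0.9620 bits


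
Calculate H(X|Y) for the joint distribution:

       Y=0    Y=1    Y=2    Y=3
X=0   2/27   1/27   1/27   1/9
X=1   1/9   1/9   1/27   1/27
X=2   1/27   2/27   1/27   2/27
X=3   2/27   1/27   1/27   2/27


H(X|Y) = Σ_y p(y) H(X|Y=y)
  p(Y=0) = 8/27, H(X|Y=0) = 1.9056
  p(Y=1) = 7/27, H(X|Y=1) = 1.8424
  p(Y=2) = 4/27, H(X|Y=2) = 2.0000
  p(Y=3) = 8/27, H(X|Y=3) = 1.9056
H(X|Y) = 0.2963×1.9056 + 0.2593×1.8424 + 0.1481×2.0000 + 0.2963×1.9056 = 1.9032 bits


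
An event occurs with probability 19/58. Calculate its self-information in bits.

Information content I(x) = -log₂(p(x))
I = -log₂(19/58) = -log₂(0.3276)
I = 1.6101 bits


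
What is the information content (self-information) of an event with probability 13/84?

Information content I(x) = -log₂(p(x))
I = -log₂(13/84) = -log₂(0.1548)
I = 2.6919 bits


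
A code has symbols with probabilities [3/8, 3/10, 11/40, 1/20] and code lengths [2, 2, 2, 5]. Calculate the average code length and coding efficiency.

Average length L = Σ p_i × l_i = 2.1500 bits
Entropy H = 1.7800 bits
Efficiency η = H/L × 100% = 82.79%


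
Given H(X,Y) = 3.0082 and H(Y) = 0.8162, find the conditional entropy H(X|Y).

Chain rule: H(X,Y) = H(X|Y) + H(Y)
H(X|Y) = H(X,Y) - H(Y) = 3.0082 - 0.8162 = 2.192 bits


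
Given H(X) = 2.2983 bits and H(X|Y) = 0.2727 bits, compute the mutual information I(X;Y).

I(X;Y) = H(X) - H(X|Y)
I(X;Y) = 2.2983 - 0.2727 = 2.0256 bits


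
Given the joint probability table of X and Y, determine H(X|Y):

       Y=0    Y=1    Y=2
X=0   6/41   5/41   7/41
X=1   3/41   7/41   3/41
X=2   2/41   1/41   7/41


H(X|Y) = Σ_y p(y) H(X|Y=y)
  p(Y=0) = 11/41, H(X|Y=0) = 1.4354
  p(Y=1) = 13/41, H(X|Y=1) = 1.2957
  p(Y=2) = 17/41, H(X|Y=2) = 1.4958
H(X|Y) = 0.2683×1.4354 + 0.3171×1.2957 + 0.4146×1.4958 = 1.4162 bits


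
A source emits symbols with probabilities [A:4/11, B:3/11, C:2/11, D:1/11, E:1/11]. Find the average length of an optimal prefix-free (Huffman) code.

Huffman tree construction:
Combine smallest probabilities repeatedly
Resulting codes:
  A: 11 (length 2)
  B: 10 (length 2)
  C: 00 (length 2)
  D: 010 (length 3)
  E: 011 (length 3)
Average length = Σ p(s) × length(s) = 2.1818 bits


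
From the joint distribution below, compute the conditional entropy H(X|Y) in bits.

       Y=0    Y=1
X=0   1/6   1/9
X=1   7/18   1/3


H(X|Y) = Σ_y p(y) H(X|Y=y)
  p(Y=0) = 5/9, H(X|Y=0) = 0.8813
  p(Y=1) = 4/9, H(X|Y=1) = 0.8113
H(X|Y) = 0.5556×0.8813 + 0.4444×0.8113 = 0.8502 bits


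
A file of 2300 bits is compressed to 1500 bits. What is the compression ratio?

Compression ratio = Original / Compressed
= 2300 / 1500 = 1.53:1


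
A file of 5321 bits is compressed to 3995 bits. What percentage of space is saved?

Space savings = (1 - Compressed/Original) × 100%
= (1 - 3995/5321) × 100%
= 24.92%


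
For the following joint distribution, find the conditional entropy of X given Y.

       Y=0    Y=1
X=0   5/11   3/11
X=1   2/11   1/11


H(X|Y) = Σ_y p(y) H(X|Y=y)
  p(Y=0) = 7/11, H(X|Y=0) = 0.8631
  p(Y=1) = 4/11, H(X|Y=1) = 0.8113
H(X|Y) = 0.6364×0.8631 + 0.3636×0.8113 = 0.8443 bits


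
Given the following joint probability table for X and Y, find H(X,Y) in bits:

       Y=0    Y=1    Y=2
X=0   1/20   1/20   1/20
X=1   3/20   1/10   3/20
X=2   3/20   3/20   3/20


H(X,Y) = -Σ p(x,y) log₂ p(x,y)
  p(0,0)=1/20: -0.0500 × log₂(0.0500) = 0.2161
  p(0,1)=1/20: -0.0500 × log₂(0.0500) = 0.2161
  p(0,2)=1/20: -0.0500 × log₂(0.0500) = 0.2161
  p(1,0)=3/20: -0.1500 × log₂(0.1500) = 0.4105
  p(1,1)=1/10: -0.1000 × log₂(0.1000) = 0.3322
  p(1,2)=3/20: -0.1500 × log₂(0.1500) = 0.4105
  p(2,0)=3/20: -0.1500 × log₂(0.1500) = 0.4105
  p(2,1)=3/20: -0.1500 × log₂(0.1500) = 0.4105
  p(2,2)=3/20: -0.1500 × log₂(0.1500) = 0.4105
H(X,Y) = 3.0332 bits


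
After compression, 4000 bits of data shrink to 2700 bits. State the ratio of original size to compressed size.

Compression ratio = Original / Compressed
= 4000 / 2700 = 1.48:1


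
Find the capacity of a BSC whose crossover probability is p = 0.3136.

For BSC with error probability p:
C = 1 - H(p) where H(p) is binary entropy
H(0.3136) = -0.3136 × log₂(0.3136) - 0.6864 × log₂(0.6864)
H(p) = 0.8973
C = 1 - 0.8973 = 0.1027 bits/use


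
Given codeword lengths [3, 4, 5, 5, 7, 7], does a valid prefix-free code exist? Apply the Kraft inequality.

Kraft inequality: Σ 2^(-l_i) ≤ 1 for prefix-free code
Calculating: 2^(-3) + 2^(-4) + 2^(-5) + 2^(-5) + 2^(-7) + 2^(-7)
= 0.125 + 0.0625 + 0.03125 + 0.03125 + 0.0078125 + 0.0078125
= 0.2656
Since 0.2656 ≤ 1, prefix-free code exists


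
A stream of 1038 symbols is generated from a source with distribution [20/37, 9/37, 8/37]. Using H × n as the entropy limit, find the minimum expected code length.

Entropy H = 1.4536 bits/symbol
Minimum bits = H × n = 1.4536 × 1038
= 1508.80 bits


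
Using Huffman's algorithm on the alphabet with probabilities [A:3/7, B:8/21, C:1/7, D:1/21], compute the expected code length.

Huffman tree construction:
Combine smallest probabilities repeatedly
Resulting codes:
  A: 0 (length 1)
  B: 11 (length 2)
  C: 101 (length 3)
  D: 100 (length 3)
Average length = Σ p(s) × length(s) = 1.7619 bits


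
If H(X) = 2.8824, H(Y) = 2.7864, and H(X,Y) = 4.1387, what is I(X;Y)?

I(X;Y) = H(X) + H(Y) - H(X,Y)
I(X;Y) = 2.8824 + 2.7864 - 4.1387 = 1.5301 bits


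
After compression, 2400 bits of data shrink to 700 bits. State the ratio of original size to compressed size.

Compression ratio = Original / Compressed
= 2400 / 700 = 3.43:1


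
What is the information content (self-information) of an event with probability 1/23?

Information content I(x) = -log₂(p(x))
I = -log₂(1/23) = -log₂(0.0435)
I = 4.5236 bits
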